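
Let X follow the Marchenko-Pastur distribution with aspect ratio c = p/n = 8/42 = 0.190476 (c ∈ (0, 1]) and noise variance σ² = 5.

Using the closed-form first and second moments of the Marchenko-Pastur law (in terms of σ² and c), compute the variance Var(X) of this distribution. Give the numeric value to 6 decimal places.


Recall the MP moments m_1 = E[X] = σ² and m_2 = E[X²] = σ⁴ (1 + c).
m_1 = E[X] = σ² = 5, so m_1² = 25.
m_2 = E[X²] = σ⁴ (1 + c) = 25 · (1 + 0.190476) = 25 · 1.190476 = 29.761905.
(Note m_2 − m_1² simplifies to c · σ⁴ = 0.190476 · 25.)

Var(X) = m_2 − m_1² = 29.761905 − 25 = 4.761905.


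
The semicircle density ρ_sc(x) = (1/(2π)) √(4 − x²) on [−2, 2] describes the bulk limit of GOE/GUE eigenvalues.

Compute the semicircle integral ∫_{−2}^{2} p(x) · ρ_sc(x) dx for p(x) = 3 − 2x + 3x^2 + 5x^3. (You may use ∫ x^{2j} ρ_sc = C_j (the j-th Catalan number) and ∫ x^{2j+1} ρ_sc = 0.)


Write p(x) = Σ a_i x^i, split into monomials and integrate each against ρ_sc separately.
Using ∫ x^{2j} ρ_sc = C_j = (1/(j+1)) C(2j, j) (Catalan numbers) and ∫ x^{2j+1} ρ_sc = 0 (odd monomials vanish by symmetry):
  i = 0 (even): a_0 · C_{0} = 3 · 1 = 3
  i = 1 (odd): ∫ x^1 ρ_sc = 0 (vanishes)
  i = 2 (even): a_2 · C_{1} = 3 · 1 = 3
  i = 3 (odd): ∫ x^3 ρ_sc = 0 (vanishes)

Summing the contributions: ∫_{−2}^{2} p(x) ρ_sc(x) dx = 3 + 3 = 6.


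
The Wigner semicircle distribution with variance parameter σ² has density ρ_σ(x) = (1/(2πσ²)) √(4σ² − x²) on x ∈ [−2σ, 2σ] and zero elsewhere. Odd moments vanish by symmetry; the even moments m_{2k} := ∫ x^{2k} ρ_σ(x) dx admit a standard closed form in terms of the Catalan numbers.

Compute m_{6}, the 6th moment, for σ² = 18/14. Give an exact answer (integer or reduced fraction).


By the scaled semicircle moment identity, m_{2k} = σ^{2k} · C_k with k = 3.
C_3 = (1/(k+1)) · C(2k, k) = (1/4) · C(6, 3) = (1/4) · 20 = 5.
σ^{2k} = (σ²)^k = (18/14)^3 = 729/343.

Therefore m_{6} = σ^{6} · C_3 = (729/343) · 5 = 3645/343.


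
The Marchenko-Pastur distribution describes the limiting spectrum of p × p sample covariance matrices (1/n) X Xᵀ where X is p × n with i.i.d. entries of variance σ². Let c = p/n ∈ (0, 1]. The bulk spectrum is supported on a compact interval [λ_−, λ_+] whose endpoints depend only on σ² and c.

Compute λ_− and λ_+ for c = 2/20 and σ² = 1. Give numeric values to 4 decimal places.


c = 2/20 = 0.100000; √c = 0.316228.
λ_− = σ² (1 − √c)² = 1 · (1 − 0.316228)² = 1 · (0.683772)² = 0.467544.
λ_+ = σ² (1 + √c)² = 1 · (1 + 0.316228)² = 1 · (1.316228)² = 1.732456.

Rounded to 4 decimal places: λ_− ≈ 0.4675, λ_+ ≈ 1.7325.


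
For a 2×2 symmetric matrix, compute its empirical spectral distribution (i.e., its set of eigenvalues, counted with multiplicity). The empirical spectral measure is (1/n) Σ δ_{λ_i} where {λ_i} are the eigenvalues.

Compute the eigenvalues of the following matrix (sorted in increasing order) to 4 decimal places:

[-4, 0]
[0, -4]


Since M is real symmetric, both eigenvalues are real; they are the roots of det(λI − M) = λ² − (tr M) λ + det M.
tr M = -4 + (-4) = -8.
det M = (-4)·(-4) − 0² = 16 − 0 = 16.
Characteristic polynomial: λ² + 8λ + 16 = 0.
Discriminant Δ = (tr M)² − 4·det M = 64 − 64 = 0; √Δ = 0.000000.
λ = (tr M ± √Δ)/2 = (-8 ± 0.000000)/2, giving (tr M − √Δ)/2 = -4.0000 and (tr M + √Δ)/2 = -4.0000.

Eigenvalues sorted in increasing order: [-4.0000, -4.0000].


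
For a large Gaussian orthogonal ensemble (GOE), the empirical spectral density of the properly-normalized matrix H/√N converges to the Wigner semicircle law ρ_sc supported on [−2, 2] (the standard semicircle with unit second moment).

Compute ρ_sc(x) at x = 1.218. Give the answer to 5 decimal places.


ρ_sc(x) = (1/(2π)) √(4 − x²). With x = 1.218:
  4 − x² = 4 − (1.218)² = 4 − 1.483524 = 2.516476.
  √(4 − x²) = 1.586340.
  1/(2π) = 0.159155.
  ρ_sc(1.218) = 0.159155 · 1.586340 = 0.252474.

Rounded to 5 decimal places: ρ_sc(1.218) ≈ 0.25247.


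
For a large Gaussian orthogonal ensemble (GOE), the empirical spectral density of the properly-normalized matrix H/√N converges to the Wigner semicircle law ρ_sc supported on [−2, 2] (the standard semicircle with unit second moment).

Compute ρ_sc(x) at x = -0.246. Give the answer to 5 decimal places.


ρ_sc(x) = (1/(2π)) √(4 − x²). With x = -0.246:
  4 − x² = 4 − (-0.246)² = 4 − 0.060516 = 3.939484.
  √(4 − x²) = 1.984813.
  1/(2π) = 0.159155.
  ρ_sc(-0.246) = 0.159155 · 1.984813 = 0.315893.

Rounded to 5 decimal places: ρ_sc(-0.246) ≈ 0.31589.


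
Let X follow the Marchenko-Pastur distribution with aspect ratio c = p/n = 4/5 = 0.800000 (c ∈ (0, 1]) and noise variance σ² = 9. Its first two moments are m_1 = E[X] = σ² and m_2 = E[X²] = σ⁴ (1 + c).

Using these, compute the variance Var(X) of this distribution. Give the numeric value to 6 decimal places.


m_1 = E[X] = σ² = 9, so m_1² = 81.
m_2 = E[X²] = σ⁴ (1 + c) = 81 · (1 + 0.800000) = 81 · 1.800000 = 145.800000.
(Note m_2 − m_1² simplifies to c · σ⁴ = 0.800000 · 81.)

Var(X) = m_2 − m_1² = 145.800000 − 81 = 64.800000.


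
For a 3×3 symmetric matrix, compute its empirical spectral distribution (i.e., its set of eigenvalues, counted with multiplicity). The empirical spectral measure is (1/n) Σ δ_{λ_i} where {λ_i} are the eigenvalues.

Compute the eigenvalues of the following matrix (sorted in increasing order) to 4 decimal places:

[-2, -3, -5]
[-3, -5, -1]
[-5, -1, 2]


Since M is real symmetric, all three eigenvalues are real; they are the roots of det(λI − M) = λ³ − (tr M) λ² + s λ − det M, where s is the sum of the principal 2×2 minors.
tr M = -2 + (-5) + 2 = -5.
s = ((-2)·(-5) − (-3)²) + ((-2)·2 − (-5)²) + ((-5)·2 − (-1)²) = 1 + (-29) + (-11) = -39.
det M (expand along row 1) = (-2)·(-11) − (-3)·(-11) + (-5)·(-22) = 99.
Characteristic polynomial: λ³ + 5λ² − 39λ − 99 = 0.
Substitute λ = y + (tr M)/3 = y − 1.666667 to remove the quadratic term: y³ + p·y + q = 0 with p = s − (tr M)²/3 = -47.333333 and q = −2(tr M)³/27 + (tr M)·s/3 − det M = -24.740741.
Three real roots ⇒ use the trigonometric (Viète) form: r = 2√(−p/3) = 7.944250, φ = arccos(3q/(p·r)) = arccos(0.197385) = 1.372107 rad.
y_k = r·cos(φ/3 − 2πk/3) for k = 0, 1, 2 gives y = 7.127720, -0.525762, -6.601958.
λ_k = y_k − 1.666667 gives λ = 5.4611, -2.1924, -8.2686 (check: the sum is -5.0000 = tr M).

Eigenvalues sorted in increasing order: [-8.2686, -2.1924, 5.4611].


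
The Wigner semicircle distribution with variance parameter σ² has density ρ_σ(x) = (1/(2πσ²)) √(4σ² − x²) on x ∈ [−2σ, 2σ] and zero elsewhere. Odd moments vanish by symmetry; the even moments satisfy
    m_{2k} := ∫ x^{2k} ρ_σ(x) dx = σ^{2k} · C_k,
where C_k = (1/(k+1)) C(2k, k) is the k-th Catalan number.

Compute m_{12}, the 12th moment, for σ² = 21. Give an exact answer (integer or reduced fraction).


By the scaled semicircle moment identity, m_{2k} = σ^{2k} · C_k with k = 6.
C_6 = (1/(k+1)) · C(2k, k) = (1/7) · C(12, 6) = (1/7) · 924 = 132.
σ^{2k} = (σ²)^k = (21)^6 = 85766121.

Therefore m_{12} = σ^{12} · C_6 = 85766121 · 132 = 11321127972.


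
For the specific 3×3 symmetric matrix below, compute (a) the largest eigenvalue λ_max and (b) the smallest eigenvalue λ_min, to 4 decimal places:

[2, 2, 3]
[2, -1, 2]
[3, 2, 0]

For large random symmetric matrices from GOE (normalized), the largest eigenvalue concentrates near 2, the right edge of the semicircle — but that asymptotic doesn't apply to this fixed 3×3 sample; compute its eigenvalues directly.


Since M is real symmetric, all three eigenvalues are real; they are the roots of det(λI − M) = λ³ − (tr M) λ² + s λ − det M, where s is the sum of the principal 2×2 minors.
tr M = 2 + (-1) + 0 = 1.
s = (2·(-1) − 2²) + (2·0 − 3²) + ((-1)·0 − 2²) = -6 + (-9) + (-4) = -19.
det M (expand along row 1) = 2·(-4) − 2·(-6) + 3·7 = 25.
Characteristic polynomial: λ³ − λ² − 19λ − 25 = 0.
Substitute λ = y + (tr M)/3 = y + 0.333333 to remove the quadratic term: y³ + p·y + q = 0 with p = s − (tr M)²/3 = -19.333333 and q = −2(tr M)³/27 + (tr M)·s/3 − det M = -31.407407.
Three real roots ⇒ use the trigonometric (Viète) form: r = 2√(−p/3) = 5.077182, φ = arccos(3q/(p·r)) = arccos(0.959895) = 0.284168 rad.
y_k = r·cos(φ/3 − 2πk/3) for k = 0, 1, 2 gives y = 5.054422, -2.111341, -2.943081.
λ_k = y_k + 0.333333 gives λ = 5.3878, -1.7780, -2.6097 (check: the sum is 1.0000 = tr M).

Hence λ_max = 5.3878 and λ_min = -2.6097.


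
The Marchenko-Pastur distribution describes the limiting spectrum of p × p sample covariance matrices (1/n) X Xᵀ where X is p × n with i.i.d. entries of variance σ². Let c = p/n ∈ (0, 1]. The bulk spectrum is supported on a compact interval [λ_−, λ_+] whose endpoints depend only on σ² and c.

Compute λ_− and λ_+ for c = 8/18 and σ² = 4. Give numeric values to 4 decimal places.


c = 8/18 = 0.444444; √c = 0.666667.
λ_− = σ² (1 − √c)² = 4 · (1 − 0.666667)² = 4 · (0.333333)² = 0.444444.
λ_+ = σ² (1 + √c)² = 4 · (1 + 0.666667)² = 4 · (1.666667)² = 11.111111.

Rounded to 4 decimal places: λ_− ≈ 0.4444, λ_+ ≈ 11.1111.


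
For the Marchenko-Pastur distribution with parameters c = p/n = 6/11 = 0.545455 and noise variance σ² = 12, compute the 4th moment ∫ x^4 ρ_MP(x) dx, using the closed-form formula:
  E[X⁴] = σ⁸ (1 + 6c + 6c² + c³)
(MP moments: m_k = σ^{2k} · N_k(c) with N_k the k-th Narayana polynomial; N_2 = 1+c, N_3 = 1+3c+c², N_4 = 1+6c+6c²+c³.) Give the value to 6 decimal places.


E[X⁴] = σ⁸ (1 + 6c + 6c² + c³) (fourth MP moment). With σ² = 12 (so σ⁸ = 20736) and c = 6/11 = 0.545455: E[X⁴] = 20736 · (1 + 6·0.545455 + 6·(0.545455)² + (0.545455)³) = 20736 · 6.220135.

So E[X^4] = 128980.724267.


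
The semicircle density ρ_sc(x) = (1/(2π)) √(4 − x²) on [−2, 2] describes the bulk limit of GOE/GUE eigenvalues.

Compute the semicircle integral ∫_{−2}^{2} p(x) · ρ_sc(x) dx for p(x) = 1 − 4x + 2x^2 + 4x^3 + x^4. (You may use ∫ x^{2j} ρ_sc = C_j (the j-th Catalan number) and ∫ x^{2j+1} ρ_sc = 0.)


Write p(x) = Σ a_i x^i, split into monomials and integrate each against ρ_sc separately.
Using ∫ x^{2j} ρ_sc = C_j = (1/(j+1)) C(2j, j) (Catalan numbers) and ∫ x^{2j+1} ρ_sc = 0 (odd monomials vanish by symmetry):
  i = 0 (even): a_0 · C_{0} = 1 · 1 = 1
  i = 1 (odd): ∫ x^1 ρ_sc = 0 (vanishes)
  i = 2 (even): a_2 · C_{1} = 2 · 1 = 2
  i = 3 (odd): ∫ x^3 ρ_sc = 0 (vanishes)
  i = 4 (even): a_4 · C_{2} = 1 · 2 = 2

Summing the contributions: ∫_{−2}^{2} p(x) ρ_sc(x) dx = 1 + 2 + 2 = 5.


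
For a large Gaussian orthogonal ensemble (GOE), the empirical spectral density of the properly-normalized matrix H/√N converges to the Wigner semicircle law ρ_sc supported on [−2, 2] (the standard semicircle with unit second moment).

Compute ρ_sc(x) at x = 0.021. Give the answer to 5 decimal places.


ρ_sc(x) = (1/(2π)) √(4 − x²). With x = 0.021:
  4 − x² = 4 − (0.021)² = 4 − 0.000441 = 3.999559.
  √(4 − x²) = 1.999890.
  1/(2π) = 0.159155.
  ρ_sc(0.021) = 0.159155 · 1.999890 = 0.318292.

Rounded to 5 decimal places: ρ_sc(0.021) ≈ 0.31829.


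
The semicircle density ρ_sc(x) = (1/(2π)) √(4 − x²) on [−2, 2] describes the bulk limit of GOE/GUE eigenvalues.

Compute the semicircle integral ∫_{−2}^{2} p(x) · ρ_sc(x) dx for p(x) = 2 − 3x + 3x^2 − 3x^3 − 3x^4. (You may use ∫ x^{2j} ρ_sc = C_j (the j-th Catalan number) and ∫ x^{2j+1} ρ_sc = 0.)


Write p(x) = Σ a_i x^i, split into monomials and integrate each against ρ_sc separately.
Using ∫ x^{2j} ρ_sc = C_j = (1/(j+1)) C(2j, j) (Catalan numbers) and ∫ x^{2j+1} ρ_sc = 0 (odd monomials vanish by symmetry):
  i = 0 (even): a_0 · C_{0} = 2 · 1 = 2
  i = 1 (odd): ∫ x^1 ρ_sc = 0 (vanishes)
  i = 2 (even): a_2 · C_{1} = 3 · 1 = 3
  i = 3 (odd): ∫ x^3 ρ_sc = 0 (vanishes)
  i = 4 (even): a_4 · C_{2} = -3 · 2 = -6

Summing the contributions: ∫_{−2}^{2} p(x) ρ_sc(x) dx = 2 + 3 + (-6) = -1.


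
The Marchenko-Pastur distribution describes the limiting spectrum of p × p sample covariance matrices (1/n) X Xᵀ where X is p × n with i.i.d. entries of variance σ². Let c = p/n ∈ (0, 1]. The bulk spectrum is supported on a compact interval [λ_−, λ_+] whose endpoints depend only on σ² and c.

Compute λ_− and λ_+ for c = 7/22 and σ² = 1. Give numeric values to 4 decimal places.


c = 7/22 = 0.318182; √c = 0.564076.
λ_− = σ² (1 − √c)² = 1 · (1 − 0.564076)² = 1 · (0.435924)² = 0.190030.
λ_+ = σ² (1 + √c)² = 1 · (1 + 0.564076)² = 1 · (1.564076)² = 2.446334.

Rounded to 4 decimal places: λ_− ≈ 0.1900, λ_+ ≈ 2.4463.


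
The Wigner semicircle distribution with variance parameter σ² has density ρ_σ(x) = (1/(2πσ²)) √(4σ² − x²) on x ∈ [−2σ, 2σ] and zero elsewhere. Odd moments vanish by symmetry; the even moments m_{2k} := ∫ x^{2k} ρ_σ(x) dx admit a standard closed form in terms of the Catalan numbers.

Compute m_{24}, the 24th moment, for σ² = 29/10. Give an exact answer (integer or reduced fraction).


By the scaled semicircle moment identity, m_{2k} = σ^{2k} · C_k with k = 12.
C_12 = (1/(k+1)) · C(2k, k) = (1/13) · C(24, 12) = (1/13) · 2704156 = 208012.
σ^{2k} = (σ²)^k = (29/10)^12 = 353814783205469041/1000000000000.

Therefore m_{24} = σ^{24} · C_12 = (353814783205469041/1000000000000) · 208012 = 18399430171034006539123/250000000000.


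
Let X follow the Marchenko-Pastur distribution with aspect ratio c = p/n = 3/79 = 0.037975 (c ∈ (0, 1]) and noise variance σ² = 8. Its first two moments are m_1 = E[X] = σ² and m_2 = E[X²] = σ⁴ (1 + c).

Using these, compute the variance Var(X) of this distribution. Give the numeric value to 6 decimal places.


m_1 = E[X] = σ² = 8, so m_1² = 64.
m_2 = E[X²] = σ⁴ (1 + c) = 64 · (1 + 0.037975) = 64 · 1.037975 = 66.430380.
(Note m_2 − m_1² simplifies to c · σ⁴ = 0.037975 · 64.)

Var(X) = m_2 − m_1² = 66.430380 − 64 = 2.430380.


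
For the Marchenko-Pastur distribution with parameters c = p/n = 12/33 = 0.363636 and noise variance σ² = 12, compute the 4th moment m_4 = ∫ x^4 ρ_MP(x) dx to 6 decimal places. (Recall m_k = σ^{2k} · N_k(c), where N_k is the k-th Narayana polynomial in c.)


E[X⁴] = σ⁸ (1 + 6c + 6c² + c³) (fourth MP moment). With σ² = 12 (so σ⁸ = 20736) and c = 12/33 = 0.363636: E[X⁴] = 20736 · (1 + 6·0.363636 + 6·(0.363636)² + (0.363636)³) = 20736 · 4.023291.

So E[X^4] = 83426.957175.


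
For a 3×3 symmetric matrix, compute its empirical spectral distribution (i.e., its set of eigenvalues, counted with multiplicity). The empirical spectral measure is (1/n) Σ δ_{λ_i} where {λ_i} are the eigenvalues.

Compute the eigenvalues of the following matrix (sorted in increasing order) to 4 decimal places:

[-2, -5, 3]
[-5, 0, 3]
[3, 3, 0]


Since M is real symmetric, all three eigenvalues are real; they are the roots of det(λI − M) = λ³ − (tr M) λ² + s λ − det M, where s is the sum of the principal 2×2 minors.
tr M = -2 + 0 + 0 = -2.
s = ((-2)·0 − (-5)²) + ((-2)·0 − 3²) + (0·0 − 3²) = -25 + (-9) + (-9) = -43.
det M (expand along row 1) = (-2)·(-9) − (-5)·(-9) + 3·(-15) = -72.
Characteristic polynomial: λ³ + 2λ² − 43λ + 72 = 0.
Substitute λ = y + (tr M)/3 = y − 0.666667 to remove the quadratic term: y³ + p·y + q = 0 with p = s − (tr M)²/3 = -44.333333 and q = −2(tr M)³/27 + (tr M)·s/3 − det M = 101.259259.
Three real roots ⇒ use the trigonometric (Viète) form: r = 2√(−p/3) = 7.688375, φ = arccos(3q/(p·r)) = arccos(-0.891233) = 2.670852 rad.
y_k = r·cos(φ/3 − 2πk/3) for k = 0, 1, 2 gives y = 4.837459, 2.756459, -7.593918.
λ_k = y_k − 0.666667 gives λ = 4.1708, 2.0898, -8.2606 (check: the sum is -2.0000 = tr M).

Eigenvalues sorted in increasing order: [-8.2606, 2.0898, 4.1708].


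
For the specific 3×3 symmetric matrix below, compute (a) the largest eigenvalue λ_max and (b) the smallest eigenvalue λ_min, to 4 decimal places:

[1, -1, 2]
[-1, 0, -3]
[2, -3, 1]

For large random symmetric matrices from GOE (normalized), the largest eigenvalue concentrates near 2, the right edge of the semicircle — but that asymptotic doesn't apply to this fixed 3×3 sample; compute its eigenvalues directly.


Since M is real symmetric, all three eigenvalues are real; they are the roots of det(λI − M) = λ³ − (tr M) λ² + s λ − det M, where s is the sum of the principal 2×2 minors.
tr M = 1 + 0 + 1 = 2.
s = (1·0 − (-1)²) + (1·1 − 2²) + (0·1 − (-3)²) = -1 + (-3) + (-9) = -13.
det M (expand along row 1) = 1·(-9) − (-1)·5 + 2·3 = 2.
Characteristic polynomial: λ³ − 2λ² − 13λ − 2 = 0.
Substitute λ = y + (tr M)/3 = y + 0.666667 to remove the quadratic term: y³ + p·y + q = 0 with p = s − (tr M)²/3 = -14.333333 and q = −2(tr M)³/27 + (tr M)·s/3 − det M = -11.259259.
Three real roots ⇒ use the trigonometric (Viète) form: r = 2√(−p/3) = 4.371626, φ = arccos(3q/(p·r)) = arccos(0.539065) = 1.001470 rad.
y_k = r·cos(φ/3 − 2πk/3) for k = 0, 1, 2 gives y = 4.130297, -0.824656, -3.305640.
λ_k = y_k + 0.666667 gives λ = 4.7970, -0.1580, -2.6390 (check: the sum is 2.0000 = tr M).

Hence λ_max = 4.7970 and λ_min = -2.6390.


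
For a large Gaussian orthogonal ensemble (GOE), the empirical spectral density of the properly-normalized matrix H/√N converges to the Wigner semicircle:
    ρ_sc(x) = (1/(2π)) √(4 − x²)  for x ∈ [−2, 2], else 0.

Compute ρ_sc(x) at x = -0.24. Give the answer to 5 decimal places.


ρ_sc(x) = (1/(2π)) √(4 − x²). With x = -0.24:
  4 − x² = 4 − (-0.24)² = 4 − 0.057600 = 3.942400.
  √(4 − x²) = 1.985548.
  1/(2π) = 0.159155.
  ρ_sc(-0.24) = 0.159155 · 1.985548 = 0.316010.

Rounded to 5 decimal places: ρ_sc(-0.24) ≈ 0.31601.


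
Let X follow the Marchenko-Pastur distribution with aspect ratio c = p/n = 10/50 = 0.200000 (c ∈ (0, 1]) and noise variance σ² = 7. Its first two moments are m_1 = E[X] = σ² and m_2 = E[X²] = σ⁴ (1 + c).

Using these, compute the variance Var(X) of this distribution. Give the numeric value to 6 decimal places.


m_1 = E[X] = σ² = 7, so m_1² = 49.
m_2 = E[X²] = σ⁴ (1 + c) = 49 · (1 + 0.200000) = 49 · 1.200000 = 58.800000.
(Note m_2 − m_1² simplifies to c · σ⁴ = 0.200000 · 49.)

Var(X) = m_2 − m_1² = 58.800000 − 49 = 9.800000.


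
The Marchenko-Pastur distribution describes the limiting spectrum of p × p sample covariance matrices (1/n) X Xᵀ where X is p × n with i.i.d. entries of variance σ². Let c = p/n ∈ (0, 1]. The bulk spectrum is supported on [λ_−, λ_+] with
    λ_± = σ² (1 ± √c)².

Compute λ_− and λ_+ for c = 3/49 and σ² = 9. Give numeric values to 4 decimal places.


c = 3/49 = 0.061224; √c = 0.247436.
λ_− = σ² (1 − √c)² = 9 · (1 − 0.247436)² = 9 · (0.752564)² = 5.097175.
λ_+ = σ² (1 + √c)² = 9 · (1 + 0.247436)² = 9 · (1.247436)² = 14.004865.

Rounded to 4 decimal places: λ_− ≈ 5.0972, λ_+ ≈ 14.0049.


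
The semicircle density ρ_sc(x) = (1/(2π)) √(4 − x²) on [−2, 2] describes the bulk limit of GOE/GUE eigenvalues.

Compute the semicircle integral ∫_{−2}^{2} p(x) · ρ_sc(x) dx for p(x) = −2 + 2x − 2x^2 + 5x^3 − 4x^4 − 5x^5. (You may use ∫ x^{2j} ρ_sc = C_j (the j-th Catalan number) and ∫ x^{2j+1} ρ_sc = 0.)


Write p(x) = Σ a_i x^i, split into monomials and integrate each against ρ_sc separately.
Using ∫ x^{2j} ρ_sc = C_j = (1/(j+1)) C(2j, j) (Catalan numbers) and ∫ x^{2j+1} ρ_sc = 0 (odd monomials vanish by symmetry):
  i = 0 (even): a_0 · C_{0} = -2 · 1 = -2
  i = 1 (odd): ∫ x^1 ρ_sc = 0 (vanishes)
  i = 2 (even): a_2 · C_{1} = -2 · 1 = -2
  i = 3 (odd): ∫ x^3 ρ_sc = 0 (vanishes)
  i = 4 (even): a_4 · C_{2} = -4 · 2 = -8
  i = 5 (odd): ∫ x^5 ρ_sc = 0 (vanishes)

Summing the contributions: ∫_{−2}^{2} p(x) ρ_sc(x) dx = (-2) + (-2) + (-8) = -12.


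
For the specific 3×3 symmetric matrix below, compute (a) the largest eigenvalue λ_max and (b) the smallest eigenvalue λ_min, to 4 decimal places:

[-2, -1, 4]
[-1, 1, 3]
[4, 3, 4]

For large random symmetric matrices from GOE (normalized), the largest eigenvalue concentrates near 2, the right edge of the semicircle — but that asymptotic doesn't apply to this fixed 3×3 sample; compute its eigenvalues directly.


Since M is real symmetric, all three eigenvalues are real; they are the roots of det(λI − M) = λ³ − (tr M) λ² + s λ − det M, where s is the sum of the principal 2×2 minors.
tr M = -2 + 1 + 4 = 3.
s = ((-2)·1 − (-1)²) + ((-2)·4 − 4²) + (1·4 − 3²) = -3 + (-24) + (-5) = -32.
det M (expand along row 1) = (-2)·(-5) − (-1)·(-16) + 4·(-7) = -34.
Characteristic polynomial: λ³ − 3λ² − 32λ + 34 = 0.
Substitute λ = y + (tr M)/3 = y + 1.000000 to remove the quadratic term: y³ + p·y + q = 0 with p = s − (tr M)²/3 = -35.000000 and q = −2(tr M)³/27 + (tr M)·s/3 − det M = 0.000000.
Three real roots ⇒ use the trigonometric (Viète) form: r = 2√(−p/3) = 6.831301, φ = arccos(3q/(p·r)) = arccos(0.000000) = 1.570796 rad.
y_k = r·cos(φ/3 − 2πk/3) for k = 0, 1, 2 gives y = 5.916080, 0.000000, -5.916080.
λ_k = y_k + 1.000000 gives λ = 6.9161, 1.0000, -4.9161 (check: the sum is 3.0000 = tr M).

Hence λ_max = 6.9161 and λ_min = -4.9161.


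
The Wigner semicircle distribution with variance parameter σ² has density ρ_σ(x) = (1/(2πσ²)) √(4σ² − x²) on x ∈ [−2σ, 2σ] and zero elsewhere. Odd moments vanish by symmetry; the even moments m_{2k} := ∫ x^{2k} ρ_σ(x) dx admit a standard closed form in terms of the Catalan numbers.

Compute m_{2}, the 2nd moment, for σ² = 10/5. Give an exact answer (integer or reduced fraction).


By the scaled semicircle moment identity, m_{2k} = σ^{2k} · C_k with k = 1.
C_1 = (1/(k+1)) · C(2k, k) = (1/2) · C(2, 1) = (1/2) · 2 = 1.
σ^{2k} = (σ²)^k = (10/5)^1 = 2.

Therefore m_{2} = σ^{2} · C_1 = 2 · 1 = 2.


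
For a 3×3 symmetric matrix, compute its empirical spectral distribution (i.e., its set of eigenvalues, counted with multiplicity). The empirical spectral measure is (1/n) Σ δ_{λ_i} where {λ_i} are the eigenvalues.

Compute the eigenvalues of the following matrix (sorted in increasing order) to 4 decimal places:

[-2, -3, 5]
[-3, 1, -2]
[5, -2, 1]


Since M is real symmetric, all three eigenvalues are real; they are the roots of det(λI − M) = λ³ − (tr M) λ² + s λ − det M, where s is the sum of the principal 2×2 minors.
tr M = -2 + 1 + 1 = 0.
s = ((-2)·1 − (-3)²) + ((-2)·1 − 5²) + (1·1 − (-2)²) = -11 + (-27) + (-3) = -41.
det M (expand along row 1) = (-2)·(-3) − (-3)·7 + 5·1 = 32.
Characteristic polynomial: λ³ − 41λ − 32 = 0.
Substitute λ = y + (tr M)/3 = y + 0.000000 to remove the quadratic term: y³ + p·y + q = 0 with p = s − (tr M)²/3 = -41.000000 and q = −2(tr M)³/27 + (tr M)·s/3 − det M = -32.000000.
Three real roots ⇒ use the trigonometric (Viète) form: r = 2√(−p/3) = 7.393691, φ = arccos(3q/(p·r)) = arccos(0.316684) = 1.248565 rad.
y_k = r·cos(φ/3 − 2πk/3) for k = 0, 1, 2 gives y = 6.762540, -0.792634, -5.969906.
λ_k = y_k + 0.000000 gives λ = 6.7625, -0.7926, -5.9699 (check: the sum is 0.0000 = tr M).

Eigenvalues sorted in increasing order: [-5.9699, -0.7926, 6.7625].


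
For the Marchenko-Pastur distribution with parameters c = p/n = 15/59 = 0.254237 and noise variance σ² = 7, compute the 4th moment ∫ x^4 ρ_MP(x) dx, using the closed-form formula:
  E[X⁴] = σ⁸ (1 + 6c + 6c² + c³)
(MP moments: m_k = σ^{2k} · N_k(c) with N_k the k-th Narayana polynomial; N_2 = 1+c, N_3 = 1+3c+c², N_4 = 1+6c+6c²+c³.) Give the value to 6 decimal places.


E[X⁴] = σ⁸ (1 + 6c + 6c² + c³) (fourth MP moment). With σ² = 7 (so σ⁸ = 2401) and c = 15/59 = 0.254237: E[X⁴] = 2401 · (1 + 6·0.254237 + 6·(0.254237)² + (0.254237)³) = 2401 · 2.929676.

So E[X^4] = 7034.152927.


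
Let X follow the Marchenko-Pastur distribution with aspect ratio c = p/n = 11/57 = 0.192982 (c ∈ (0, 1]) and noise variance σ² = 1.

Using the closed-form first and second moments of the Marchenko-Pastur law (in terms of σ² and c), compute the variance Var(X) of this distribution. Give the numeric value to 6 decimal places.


Recall the MP moments m_1 = E[X] = σ² and m_2 = E[X²] = σ⁴ (1 + c).
m_1 = E[X] = σ² = 1, so m_1² = 1.
m_2 = E[X²] = σ⁴ (1 + c) = 1 · (1 + 0.192982) = 1 · 1.192982 = 1.192982.
(Note m_2 − m_1² simplifies to c · σ⁴ = 0.192982 · 1.)

Var(X) = m_2 − m_1² = 1.192982 − 1 = 0.192982.


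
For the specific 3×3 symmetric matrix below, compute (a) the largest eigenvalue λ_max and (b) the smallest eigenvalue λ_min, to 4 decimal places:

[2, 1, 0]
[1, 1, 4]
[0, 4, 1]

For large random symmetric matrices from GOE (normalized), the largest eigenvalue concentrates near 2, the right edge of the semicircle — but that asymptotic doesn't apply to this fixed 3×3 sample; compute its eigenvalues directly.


Since M is real symmetric, all three eigenvalues are real; they are the roots of det(λI − M) = λ³ − (tr M) λ² + s λ − det M, where s is the sum of the principal 2×2 minors.
tr M = 2 + 1 + 1 = 4.
s = (2·1 − 1²) + (2·1 − 0²) + (1·1 − 4²) = 1 + 2 + (-15) = -12.
det M (expand along row 1) = 2·(-15) − 1·1 + 0·4 = -31.
Characteristic polynomial: λ³ − 4λ² − 12λ + 31 = 0.
Substitute λ = y + (tr M)/3 = y + 1.333333 to remove the quadratic term: y³ + p·y + q = 0 with p = s − (tr M)²/3 = -17.333333 and q = −2(tr M)³/27 + (tr M)·s/3 − det M = 10.259259.
Three real roots ⇒ use the trigonometric (Viète) form: r = 2√(−p/3) = 4.807402, φ = arccos(3q/(p·r)) = arccos(-0.369356) = 1.949112 rad.
y_k = r·cos(φ/3 − 2πk/3) for k = 0, 1, 2 gives y = 3.827956, 0.604633, -4.432589.
λ_k = y_k + 1.333333 gives λ = 5.1613, 1.9380, -3.0993 (check: the sum is 4.0000 = tr M).

Hence λ_max = 5.1613 and λ_min = -3.0993.


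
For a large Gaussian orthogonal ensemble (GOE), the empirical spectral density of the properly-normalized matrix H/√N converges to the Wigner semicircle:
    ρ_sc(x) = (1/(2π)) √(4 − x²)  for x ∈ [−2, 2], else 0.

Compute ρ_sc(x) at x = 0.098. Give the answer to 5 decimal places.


ρ_sc(x) = (1/(2π)) √(4 − x²). With x = 0.098:
  4 − x² = 4 − (0.098)² = 4 − 0.009604 = 3.990396.
  √(4 − x²) = 1.997598.
  1/(2π) = 0.159155.
  ρ_sc(0.098) = 0.159155 · 1.997598 = 0.317928.

Rounded to 5 decimal places: ρ_sc(0.098) ≈ 0.31793.


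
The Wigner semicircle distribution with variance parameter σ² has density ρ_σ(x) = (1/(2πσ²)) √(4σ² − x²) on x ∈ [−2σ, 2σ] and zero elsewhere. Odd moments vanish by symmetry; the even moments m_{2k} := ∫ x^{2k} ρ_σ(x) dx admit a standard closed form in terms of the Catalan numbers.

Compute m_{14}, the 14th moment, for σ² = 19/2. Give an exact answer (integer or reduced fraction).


By the scaled semicircle moment identity, m_{2k} = σ^{2k} · C_k with k = 7.
C_7 = (1/(k+1)) · C(2k, k) = (1/8) · C(14, 7) = (1/8) · 3432 = 429.
σ^{2k} = (σ²)^k = (19/2)^7 = 893871739/128.

Therefore m_{14} = σ^{14} · C_7 = (893871739/128) · 429 = 383470976031/128.


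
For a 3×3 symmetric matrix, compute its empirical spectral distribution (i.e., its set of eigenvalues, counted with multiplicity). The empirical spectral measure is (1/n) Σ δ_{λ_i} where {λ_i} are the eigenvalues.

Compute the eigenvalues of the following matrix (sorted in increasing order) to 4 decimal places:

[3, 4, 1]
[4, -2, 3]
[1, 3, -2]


Since M is real symmetric, all three eigenvalues are real; they are the roots of det(λI − M) = λ³ − (tr M) λ² + s λ − det M, where s is the sum of the principal 2×2 minors.
tr M = 3 + (-2) + (-2) = -1.
s = (3·(-2) − 4²) + (3·(-2) − 1²) + ((-2)·(-2) − 3²) = -22 + (-7) + (-5) = -34.
det M (expand along row 1) = 3·(-5) − 4·(-11) + 1·14 = 43.
Characteristic polynomial: λ³ + λ² − 34λ − 43 = 0.
Substitute λ = y + (tr M)/3 = y − 0.333333 to remove the quadratic term: y³ + p·y + q = 0 with p = s − (tr M)²/3 = -34.333333 and q = −2(tr M)³/27 + (tr M)·s/3 − det M = -31.592593.
Three real roots ⇒ use the trigonometric (Viète) form: r = 2√(−p/3) = 6.765928, φ = arccos(3q/(p·r)) = arccos(0.408003) = 1.150531 rad.
y_k = r·cos(φ/3 − 2πk/3) for k = 0, 1, 2 gives y = 6.274430, -0.944732, -5.329698.
λ_k = y_k − 0.333333 gives λ = 5.9411, -1.2781, -5.6630 (check: the sum is -1.0000 = tr M).

Eigenvalues sorted in increasing order: [-5.6630, -1.2781, 5.9411].


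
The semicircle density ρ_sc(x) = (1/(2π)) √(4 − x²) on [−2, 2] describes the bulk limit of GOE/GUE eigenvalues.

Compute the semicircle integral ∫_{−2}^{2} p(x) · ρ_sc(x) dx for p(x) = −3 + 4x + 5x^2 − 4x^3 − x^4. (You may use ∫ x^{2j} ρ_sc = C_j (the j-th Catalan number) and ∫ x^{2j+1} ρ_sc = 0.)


Write p(x) = Σ a_i x^i, split into monomials and integrate each against ρ_sc separately.
Using ∫ x^{2j} ρ_sc = C_j = (1/(j+1)) C(2j, j) (Catalan numbers) and ∫ x^{2j+1} ρ_sc = 0 (odd monomials vanish by symmetry):
  i = 0 (even): a_0 · C_{0} = -3 · 1 = -3
  i = 1 (odd): ∫ x^1 ρ_sc = 0 (vanishes)
  i = 2 (even): a_2 · C_{1} = 5 · 1 = 5
  i = 3 (odd): ∫ x^3 ρ_sc = 0 (vanishes)
  i = 4 (even): a_4 · C_{2} = -1 · 2 = -2

Summing the contributions: ∫_{−2}^{2} p(x) ρ_sc(x) dx = (-3) + 5 + (-2) = 0.


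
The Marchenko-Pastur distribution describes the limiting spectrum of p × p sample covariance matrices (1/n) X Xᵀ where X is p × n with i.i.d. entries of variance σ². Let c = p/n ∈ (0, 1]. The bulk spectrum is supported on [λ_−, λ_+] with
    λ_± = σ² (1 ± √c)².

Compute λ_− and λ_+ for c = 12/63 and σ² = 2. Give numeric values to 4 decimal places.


c = 12/63 = 0.190476; √c = 0.436436.
λ_− = σ² (1 − √c)² = 2 · (1 − 0.436436)² = 2 · (0.563564)² = 0.635209.
λ_+ = σ² (1 + √c)² = 2 · (1 + 0.436436)² = 2 · (1.436436)² = 4.126696.

Rounded to 4 decimal places: λ_− ≈ 0.6352, λ_+ ≈ 4.1267.


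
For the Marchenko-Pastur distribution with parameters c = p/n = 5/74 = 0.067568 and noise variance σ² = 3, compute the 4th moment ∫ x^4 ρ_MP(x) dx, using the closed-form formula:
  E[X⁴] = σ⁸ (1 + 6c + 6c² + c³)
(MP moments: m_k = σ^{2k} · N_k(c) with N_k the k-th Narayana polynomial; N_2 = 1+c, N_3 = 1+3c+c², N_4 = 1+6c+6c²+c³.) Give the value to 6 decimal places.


E[X⁴] = σ⁸ (1 + 6c + 6c² + c³) (fourth MP moment). With σ² = 3 (so σ⁸ = 81) and c = 5/74 = 0.067568: E[X⁴] = 81 · (1 + 6·0.067568 + 6·(0.067568)² + (0.067568)³) = 81 · 1.433106.

So E[X^4] = 116.081597.


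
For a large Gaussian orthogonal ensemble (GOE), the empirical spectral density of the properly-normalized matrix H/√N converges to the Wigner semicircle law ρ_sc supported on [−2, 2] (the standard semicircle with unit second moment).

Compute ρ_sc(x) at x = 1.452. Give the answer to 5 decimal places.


ρ_sc(x) = (1/(2π)) √(4 − x²). With x = 1.452:
  4 − x² = 4 − (1.452)² = 4 − 2.108304 = 1.891696.
  √(4 − x²) = 1.375389.
  1/(2π) = 0.159155.
  ρ_sc(1.452) = 0.159155 · 1.375389 = 0.218900.

Rounded to 5 decimal places: ρ_sc(1.452) ≈ 0.21890.


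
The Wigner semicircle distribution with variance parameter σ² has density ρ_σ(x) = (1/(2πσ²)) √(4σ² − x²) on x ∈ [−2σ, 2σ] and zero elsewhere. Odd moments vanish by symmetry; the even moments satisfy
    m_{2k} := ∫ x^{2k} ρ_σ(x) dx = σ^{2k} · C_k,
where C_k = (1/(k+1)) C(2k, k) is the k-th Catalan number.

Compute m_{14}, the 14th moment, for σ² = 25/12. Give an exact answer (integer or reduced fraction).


By the scaled semicircle moment identity, m_{2k} = σ^{2k} · C_k with k = 7.
C_7 = (1/(k+1)) · C(2k, k) = (1/8) · C(14, 7) = (1/8) · 3432 = 429.
σ^{2k} = (σ²)^k = (25/12)^7 = 6103515625/35831808.

Therefore m_{14} = σ^{14} · C_7 = (6103515625/35831808) · 429 = 872802734375/11943936.


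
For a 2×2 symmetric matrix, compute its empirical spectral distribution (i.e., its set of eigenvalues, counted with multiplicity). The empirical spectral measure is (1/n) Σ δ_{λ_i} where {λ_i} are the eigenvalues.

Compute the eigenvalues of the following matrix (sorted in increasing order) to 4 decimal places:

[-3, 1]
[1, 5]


Since M is real symmetric, both eigenvalues are real; they are the roots of det(λI − M) = λ² − (tr M) λ + det M.
tr M = -3 + 5 = 2.
det M = (-3)·5 − 1² = -15 − 1 = -16.
Characteristic polynomial: λ² − 2λ − 16 = 0.
Discriminant Δ = (tr M)² − 4·det M = 4 − (-64) = 68; √Δ = 8.246211.
λ = (tr M ± √Δ)/2 = (2 ± 8.246211)/2, giving (tr M − √Δ)/2 = -3.1231 and (tr M + √Δ)/2 = 5.1231.

Eigenvalues sorted in increasing order: [-3.1231, 5.1231].


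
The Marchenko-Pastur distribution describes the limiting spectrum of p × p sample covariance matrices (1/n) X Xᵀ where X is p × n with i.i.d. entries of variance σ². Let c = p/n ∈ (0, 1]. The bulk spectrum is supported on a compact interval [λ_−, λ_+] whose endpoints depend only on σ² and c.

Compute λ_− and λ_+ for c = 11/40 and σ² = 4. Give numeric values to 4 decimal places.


c = 11/40 = 0.275000; √c = 0.524404.
λ_− = σ² (1 − √c)² = 4 · (1 − 0.524404)² = 4 · (0.475596)² = 0.904765.
λ_+ = σ² (1 + √c)² = 4 · (1 + 0.524404)² = 4 · (1.524404)² = 9.295235.

Rounded to 4 decimal places: λ_− ≈ 0.9048, λ_+ ≈ 9.2952.


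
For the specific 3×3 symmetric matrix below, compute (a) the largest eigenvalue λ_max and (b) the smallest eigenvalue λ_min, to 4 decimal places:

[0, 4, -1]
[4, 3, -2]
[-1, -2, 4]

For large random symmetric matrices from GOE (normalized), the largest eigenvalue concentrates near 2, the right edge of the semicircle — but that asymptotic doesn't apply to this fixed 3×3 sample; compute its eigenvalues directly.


Since M is real symmetric, all three eigenvalues are real; they are the roots of det(λI − M) = λ³ − (tr M) λ² + s λ − det M, where s is the sum of the principal 2×2 minors.
tr M = 0 + 3 + 4 = 7.
s = (0·3 − 4²) + (0·4 − (-1)²) + (3·4 − (-2)²) = -16 + (-1) + 8 = -9.
det M (expand along row 1) = 0·8 − 4·14 + (-1)·(-5) = -51.
Characteristic polynomial: λ³ − 7λ² − 9λ + 51 = 0.
Substitute λ = y + (tr M)/3 = y + 2.333333 to remove the quadratic term: y³ + p·y + q = 0 with p = s − (tr M)²/3 = -25.333333 and q = −2(tr M)³/27 + (tr M)·s/3 − det M = 4.592593.
Three real roots ⇒ use the trigonometric (Viète) form: r = 2√(−p/3) = 5.811865, φ = arccos(3q/(p·r)) = arccos(-0.093577) = 1.664511 rad.
y_k = r·cos(φ/3 − 2πk/3) for k = 0, 1, 2 gives y = 4.940006, 0.181523, -5.121529.
λ_k = y_k + 2.333333 gives λ = 7.2733, 2.5149, -2.7882 (check: the sum is 7.0000 = tr M).

Hence λ_max = 7.2733 and λ_min = -2.7882.


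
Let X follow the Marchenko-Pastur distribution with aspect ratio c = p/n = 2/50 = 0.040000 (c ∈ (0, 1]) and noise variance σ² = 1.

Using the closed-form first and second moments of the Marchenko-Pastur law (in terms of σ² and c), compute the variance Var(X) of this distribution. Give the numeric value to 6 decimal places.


Recall the MP moments m_1 = E[X] = σ² and m_2 = E[X²] = σ⁴ (1 + c).
m_1 = E[X] = σ² = 1, so m_1² = 1.
m_2 = E[X²] = σ⁴ (1 + c) = 1 · (1 + 0.040000) = 1 · 1.040000 = 1.040000.
(Note m_2 − m_1² simplifies to c · σ⁴ = 0.040000 · 1.)

Var(X) = m_2 − m_1² = 1.040000 − 1 = 0.040000.


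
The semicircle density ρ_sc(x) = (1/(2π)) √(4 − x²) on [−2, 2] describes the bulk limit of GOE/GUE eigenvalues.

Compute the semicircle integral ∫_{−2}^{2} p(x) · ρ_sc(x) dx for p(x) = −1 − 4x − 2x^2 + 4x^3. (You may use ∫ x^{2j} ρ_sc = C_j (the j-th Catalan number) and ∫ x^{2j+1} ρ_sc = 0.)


Write p(x) = Σ a_i x^i, split into monomials and integrate each against ρ_sc separately.
Using ∫ x^{2j} ρ_sc = C_j = (1/(j+1)) C(2j, j) (Catalan numbers) and ∫ x^{2j+1} ρ_sc = 0 (odd monomials vanish by symmetry):
  i = 0 (even): a_0 · C_{0} = -1 · 1 = -1
  i = 1 (odd): ∫ x^1 ρ_sc = 0 (vanishes)
  i = 2 (even): a_2 · C_{1} = -2 · 1 = -2
  i = 3 (odd): ∫ x^3 ρ_sc = 0 (vanishes)

Summing the contributions: ∫_{−2}^{2} p(x) ρ_sc(x) dx = (-1) + (-2) = -3.


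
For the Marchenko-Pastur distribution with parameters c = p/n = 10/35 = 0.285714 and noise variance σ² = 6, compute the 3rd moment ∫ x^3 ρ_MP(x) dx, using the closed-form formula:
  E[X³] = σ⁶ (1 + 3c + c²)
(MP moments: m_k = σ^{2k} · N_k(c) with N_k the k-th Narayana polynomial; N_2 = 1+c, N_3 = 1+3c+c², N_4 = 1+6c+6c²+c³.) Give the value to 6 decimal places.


E[X³] = σ⁶ (1 + 3c + c²) (third MP moment). With σ² = 6 (so σ⁶ = 216) and c = 10/35 = 0.285714: E[X³] = 216 · (1 + 3·0.285714 + (0.285714)²) = 216 · 1.938776.

So E[X^3] = 418.775510.


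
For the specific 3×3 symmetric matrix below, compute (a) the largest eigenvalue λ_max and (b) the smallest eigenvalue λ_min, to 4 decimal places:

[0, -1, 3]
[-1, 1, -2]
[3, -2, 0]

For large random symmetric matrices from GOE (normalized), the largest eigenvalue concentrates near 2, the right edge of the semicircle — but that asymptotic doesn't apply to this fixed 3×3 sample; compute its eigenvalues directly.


Since M is real symmetric, all three eigenvalues are real; they are the roots of det(λI − M) = λ³ − (tr M) λ² + s λ − det M, where s is the sum of the principal 2×2 minors.
tr M = 0 + 1 + 0 = 1.
s = (0·1 − (-1)²) + (0·0 − 3²) + (1·0 − (-2)²) = -1 + (-9) + (-4) = -14.
det M (expand along row 1) = 0·(-4) − (-1)·6 + 3·(-1) = 3.
Characteristic polynomial: λ³ − λ² − 14λ − 3 = 0.
Substitute λ = y + (tr M)/3 = y + 0.333333 to remove the quadratic term: y³ + p·y + q = 0 with p = s − (tr M)²/3 = -14.333333 and q = −2(tr M)³/27 + (tr M)·s/3 − det M = -7.740741.
Three real roots ⇒ use the trigonometric (Viète) form: r = 2√(−p/3) = 4.371626, φ = arccos(3q/(p·r)) = arccos(0.370607) = 1.191134 rad.
y_k = r·cos(φ/3 − 2πk/3) for k = 0, 1, 2 gives y = 4.031548, -0.551772, -3.479776.
λ_k = y_k + 0.333333 gives λ = 4.3649, -0.2184, -3.1464 (check: the sum is 1.0000 = tr M).

Hence λ_max = 4.3649 and λ_min = -3.1464.


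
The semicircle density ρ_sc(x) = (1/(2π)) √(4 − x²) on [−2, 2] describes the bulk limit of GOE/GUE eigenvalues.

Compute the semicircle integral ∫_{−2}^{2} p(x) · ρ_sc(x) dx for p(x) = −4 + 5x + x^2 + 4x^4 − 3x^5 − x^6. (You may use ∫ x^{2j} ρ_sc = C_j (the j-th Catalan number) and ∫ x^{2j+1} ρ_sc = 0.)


Write p(x) = Σ a_i x^i, split into monomials and integrate each against ρ_sc separately.
Using ∫ x^{2j} ρ_sc = C_j = (1/(j+1)) C(2j, j) (Catalan numbers) and ∫ x^{2j+1} ρ_sc = 0 (odd monomials vanish by symmetry):
  i = 0 (even): a_0 · C_{0} = -4 · 1 = -4
  i = 1 (odd): ∫ x^1 ρ_sc = 0 (vanishes)
  i = 2 (even): a_2 · C_{1} = 1 · 1 = 1
  i = 4 (even): a_4 · C_{2} = 4 · 2 = 8
  i = 5 (odd): ∫ x^5 ρ_sc = 0 (vanishes)
  i = 6 (even): a_6 · C_{3} = -1 · 5 = -5

Summing the contributions: ∫_{−2}^{2} p(x) ρ_sc(x) dx = (-4) + 1 + 8 + (-5) = 0.


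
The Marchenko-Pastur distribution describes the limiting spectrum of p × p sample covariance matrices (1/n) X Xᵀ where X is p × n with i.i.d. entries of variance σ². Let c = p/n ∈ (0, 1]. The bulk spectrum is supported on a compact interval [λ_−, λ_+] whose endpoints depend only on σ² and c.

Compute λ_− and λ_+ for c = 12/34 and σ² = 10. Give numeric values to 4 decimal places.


c = 12/34 = 0.352941; √c = 0.594089.
λ_− = σ² (1 − √c)² = 10 · (1 − 0.594089)² = 10 · (0.405911)² = 1.647641.
λ_+ = σ² (1 + √c)² = 10 · (1 + 0.594089)² = 10 · (1.594089)² = 25.411182.

Rounded to 4 decimal places: λ_− ≈ 1.6476, λ_+ ≈ 25.4112.
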